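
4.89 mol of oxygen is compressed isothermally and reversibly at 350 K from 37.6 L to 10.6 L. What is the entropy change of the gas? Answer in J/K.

ΔS_gas = -51.5 J/K

For an isothermal ideal gas ΔS_gas = nR ln(V₂/V₁) = 4.89 × 8.314 × ln(10.6/37.6) = -51.5 J/K.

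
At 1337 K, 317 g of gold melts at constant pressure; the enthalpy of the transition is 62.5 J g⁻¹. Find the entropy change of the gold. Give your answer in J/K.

Heat absorbed by the substance: Q = mL = 317 × 62.5 = 19812.5 J.
At constant T, ΔS = Q_rev/T = 19812.5 / 1337 = 14.8 J/K.

ΔS = 14.8 J/K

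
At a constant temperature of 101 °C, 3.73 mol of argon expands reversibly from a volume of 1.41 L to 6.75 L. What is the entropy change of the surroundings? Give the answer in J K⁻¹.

For an isothermal ideal gas ΔS_gas = nR ln(V₂/V₁) = 3.73 × 8.314 × ln(6.75/1.41) = 48.6 J/K.
The process is reversible, so ΔS_surr = −ΔS_gas = -48.6 J/K and ΔS_universe = 0.

ΔS_surr = -48.6 J/K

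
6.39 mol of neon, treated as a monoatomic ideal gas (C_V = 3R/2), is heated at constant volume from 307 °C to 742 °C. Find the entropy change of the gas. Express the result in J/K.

ΔS = 44.6 J/K

In kelvin: T₁ = 580.15 K, T₂ = 1015.15 K. At constant volume, ΔS = nC_V ln(T₂/T₁) with C_V = 3R/2 = 12.47 J mol⁻¹ K⁻¹.
ΔS = 6.39 × 12.47 × ln(1015.15/580.15) = 44.6 J/K.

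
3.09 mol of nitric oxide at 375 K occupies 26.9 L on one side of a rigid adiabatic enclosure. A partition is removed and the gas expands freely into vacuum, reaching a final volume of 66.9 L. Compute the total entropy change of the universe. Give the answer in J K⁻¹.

ΔS_universe = 23.4 J/K

For an ideal gas in free expansion Q = 0 and W = 0, so T is unchanged.
Entropy is a state function; using a reversible isothermal path, ΔS_gas = nR ln(V₂/V₁) = 3.09 × 8.314 × ln(66.9/26.9) = 23.4 J/K.
The insulated surroundings exchange no heat, so ΔS_surr = 0 and ΔS_universe = ΔS_gas.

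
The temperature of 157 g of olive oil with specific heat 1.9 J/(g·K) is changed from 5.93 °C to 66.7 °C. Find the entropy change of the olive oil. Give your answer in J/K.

ΔS = 58.8 J/K

In kelvin: T₁ = 279.08 K, T₂ = 339.85 K. ΔS = ∫dQ_rev/T = m c ln(T₂/T₁) = 157 × 1.9 × ln(339.85/279.08) = 58.8 J/K.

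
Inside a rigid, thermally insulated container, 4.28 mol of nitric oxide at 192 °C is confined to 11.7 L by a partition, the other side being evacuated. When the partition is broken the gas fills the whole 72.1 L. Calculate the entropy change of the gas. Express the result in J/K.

ΔS_gas = 64.7 J/K

No heat is exchanged and no work is done, so the ideal-gas temperature stays constant.
Entropy is a state function; using a reversible isothermal path, ΔS_gas = nR ln(V₂/V₁) = 4.28 × 8.314 × ln(72.1/11.7) = 64.7 J/K.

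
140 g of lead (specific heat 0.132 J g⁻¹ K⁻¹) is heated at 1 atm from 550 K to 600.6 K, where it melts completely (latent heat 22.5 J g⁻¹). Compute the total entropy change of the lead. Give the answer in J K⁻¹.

ΔS = 6.87 J/K

Warming step: ΔS₁ = m c ln(T_tr/T_i) = 140 × 0.132 × ln(600.6/550) = 1.626 J/K.
Phase change: ΔS₂ = +mL/T_tr = 140 × 22.5 / 600.6 = 5.245 J/K.
ΔS_total = (1.626) + (5.245) = 6.87 J/K.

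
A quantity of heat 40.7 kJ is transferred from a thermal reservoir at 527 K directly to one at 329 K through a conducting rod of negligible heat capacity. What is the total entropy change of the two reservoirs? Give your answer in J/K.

ΔS_hot = −Q/T_H = −40700/527 = -77.23 J/K and ΔS_cold = +Q/T_C = 40700/329 = 123.7 J/K.
ΔS_total = -77.23 + 123.7 = 46.5 J/K, positive as the second law requires.

ΔS_total = 46.5 J/K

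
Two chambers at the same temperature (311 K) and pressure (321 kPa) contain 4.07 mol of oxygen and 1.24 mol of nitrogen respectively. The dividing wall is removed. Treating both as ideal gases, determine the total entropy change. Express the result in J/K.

ΔS_mix = 24 J/K

Mole fractions: x_A = 4.07/5.31 = 0.766, x_B = 0.234.
ΔS_mix = −R(n_A ln x_A + n_B ln x_B) = −8.314 × (4.07 ln 0.766 + 1.24 ln 0.234) = 24 J/K.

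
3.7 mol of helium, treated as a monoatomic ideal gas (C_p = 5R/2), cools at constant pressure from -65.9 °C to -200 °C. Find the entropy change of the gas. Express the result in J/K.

ΔS = -80.1 J/K

In kelvin: T₁ = 207.25 K, T₂ = 73.15 K. At constant pressure, ΔS = nC_p ln(T₂/T₁) with C_p = 5R/2 = 20.79 J mol⁻¹ K⁻¹.
ΔS = 3.7 × 20.79 × ln(73.15/207.25) = -80.1 J/K.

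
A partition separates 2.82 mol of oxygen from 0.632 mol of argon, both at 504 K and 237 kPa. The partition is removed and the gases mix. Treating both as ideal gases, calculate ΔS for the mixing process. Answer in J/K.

Mole fractions: x_A = 2.82/3.45 = 0.817, x_B = 0.183.
ΔS_mix = −R(n_A ln x_A + n_B ln x_B) = −8.314 × (2.82 ln 0.817 + 0.632 ln 0.183) = 13.7 J/K.

ΔS_mix = 13.7 J/K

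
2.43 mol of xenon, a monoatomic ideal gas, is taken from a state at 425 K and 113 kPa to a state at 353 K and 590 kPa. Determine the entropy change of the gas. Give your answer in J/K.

ΔS = -42.8 J/K

ΔS = nC_p ln(T₂/T₁) − nR ln(P₂/P₁), with C_p = 5R/2 = 20.79 J mol⁻¹ K⁻¹ for a monoatomic ideal gas.
ΔS = 2.43 × [20.79 × ln(353/425) − 8.314 × ln(590/113)] = -42.8 J/K.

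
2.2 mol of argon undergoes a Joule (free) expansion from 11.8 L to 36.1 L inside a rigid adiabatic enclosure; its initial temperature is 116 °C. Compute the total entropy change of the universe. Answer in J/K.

No heat is exchanged and no work is done, so the ideal-gas temperature stays constant.
Entropy is a state function; using a reversible isothermal path, ΔS_gas = nR ln(V₂/V₁) = 2.2 × 8.314 × ln(36.1/11.8) = 20.5 J/K.
The insulated surroundings exchange no heat, so ΔS_surr = 0 and ΔS_universe = ΔS_gas.

ΔS_universe = 20.5 J/K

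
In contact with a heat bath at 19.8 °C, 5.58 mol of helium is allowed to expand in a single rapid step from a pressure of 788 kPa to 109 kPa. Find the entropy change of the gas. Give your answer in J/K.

ΔS_gas = 91.8 J/K

Entropy is a state function, so ΔS_gas depends only on the end states.
For an isothermal ideal gas ΔS_gas = nR ln(P₁/P₂) = 5.58 × 8.314 × ln(788/109) = 91.8 J/K.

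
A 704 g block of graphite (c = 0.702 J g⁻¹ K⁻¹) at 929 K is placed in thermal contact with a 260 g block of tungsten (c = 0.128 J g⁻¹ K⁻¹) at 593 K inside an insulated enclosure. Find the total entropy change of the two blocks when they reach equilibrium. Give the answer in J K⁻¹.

Energy balance: T_f = (m₁c₁T₁ + m₂c₂T₂)/(m₁c₁ + m₂c₂) = 907.8 K.
ΔS₁ = m₁c₁ ln(T_f/T₁) = 494.208 × ln(907.8/929) = -11.41 J/K.
ΔS₂ = m₂c₂ ln(T_f/T₂) = 33.28 × ln(907.8/593) = 14.17 J/K.
ΔS_total = -11.41 + 14.17 = 2.76 J/K.

ΔS_total = 2.76 J/K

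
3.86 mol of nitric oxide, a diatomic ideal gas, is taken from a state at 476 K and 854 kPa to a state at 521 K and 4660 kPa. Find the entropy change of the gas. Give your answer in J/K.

ΔS = -44.3 J/K

ΔS = nC_p ln(T₂/T₁) − nR ln(P₂/P₁), with C_p = 7R/2 = 29.1 J mol⁻¹ K⁻¹ for a diatomic ideal gas.
ΔS = 3.86 × [29.1 × ln(521/476) − 8.314 × ln(4660/854)] = -44.3 J/K.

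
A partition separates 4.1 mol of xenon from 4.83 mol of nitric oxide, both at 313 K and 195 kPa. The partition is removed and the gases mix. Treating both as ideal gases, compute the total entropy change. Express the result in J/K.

ΔS_mix = 51.2 J/K

Mole fractions: x_A = 4.1/8.93 = 0.459, x_B = 0.541.
ΔS_mix = −R(n_A ln x_A + n_B ln x_B) = −8.314 × (4.1 ln 0.459 + 4.83 ln 0.541) = 51.2 J/K.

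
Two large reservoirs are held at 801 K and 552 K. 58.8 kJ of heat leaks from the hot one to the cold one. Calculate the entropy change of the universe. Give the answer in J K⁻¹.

ΔS_total = 33.1 J/K

ΔS_hot = −Q/T_H = −58800/801 = -73.41 J/K and ΔS_cold = +Q/T_C = 58800/552 = 106.5 J/K.
ΔS_total = -73.41 + 106.5 = 33.1 J/K, positive as the second law requires.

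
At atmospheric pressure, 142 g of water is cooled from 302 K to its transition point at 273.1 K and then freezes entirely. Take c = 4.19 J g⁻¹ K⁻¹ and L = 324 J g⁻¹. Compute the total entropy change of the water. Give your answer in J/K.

Cooling step: ΔS₁ = m c ln(T_tr/T_i) = 142 × 4.19 × ln(273.1/302) = -59.85 J/K.
Phase change: ΔS₂ = −mL/T_tr = −142 × 324 / 273.1 = -168.5 J/K.
ΔS_total = (-59.85) + (-168.5) = -228 J/K.

ΔS = -228 J/K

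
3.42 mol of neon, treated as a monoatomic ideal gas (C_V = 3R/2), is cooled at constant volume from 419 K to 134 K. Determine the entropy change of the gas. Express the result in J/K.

ΔS = -48.6 J/K

At constant volume, ΔS = nC_V ln(T₂/T₁) with C_V = 3R/2 = 12.47 J mol⁻¹ K⁻¹.
ΔS = 3.42 × 12.47 × ln(134/419) = -48.6 J/K.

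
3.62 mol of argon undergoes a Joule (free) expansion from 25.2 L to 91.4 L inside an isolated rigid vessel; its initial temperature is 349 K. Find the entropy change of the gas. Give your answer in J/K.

For an ideal gas in free expansion Q = 0 and W = 0, so T is unchanged.
Entropy is a state function; using a reversible isothermal path, ΔS_gas = nR ln(V₂/V₁) = 3.62 × 8.314 × ln(91.4/25.2) = 38.8 J/K.

ΔS_gas = 38.8 J/K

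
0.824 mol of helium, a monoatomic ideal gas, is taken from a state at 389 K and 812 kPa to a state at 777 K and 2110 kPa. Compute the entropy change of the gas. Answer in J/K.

ΔS = nC_p ln(T₂/T₁) − nR ln(P₂/P₁), with C_p = 5R/2 = 20.79 J mol⁻¹ K⁻¹ for a monoatomic ideal gas.
ΔS = 0.824 × [20.79 × ln(777/389) − 8.314 × ln(2110/812)] = 5.31 J/K.

ΔS = 5.31 J/K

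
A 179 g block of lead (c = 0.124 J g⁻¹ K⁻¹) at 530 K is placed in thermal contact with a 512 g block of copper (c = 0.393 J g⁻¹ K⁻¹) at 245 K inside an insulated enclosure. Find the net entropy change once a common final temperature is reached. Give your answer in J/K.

ΔS_total = 7.31 J/K

Energy balance: T_f = (m₁c₁T₁ + m₂c₂T₂)/(m₁c₁ + m₂c₂) = 273.31 K.
ΔS₁ = m₁c₁ ln(T_f/T₁) = 22.196 × ln(273.31/530) = -14.7 J/K.
ΔS₂ = m₂c₂ ln(T_f/T₂) = 201.216 × ln(273.31/245) = 22.01 J/K.
ΔS_total = -14.7 + 22.01 = 7.31 J/K.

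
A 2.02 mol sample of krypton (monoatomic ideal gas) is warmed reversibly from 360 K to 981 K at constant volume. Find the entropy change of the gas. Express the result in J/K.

ΔS = 25.3 J/K

At constant volume, ΔS = nC_V ln(T₂/T₁) with C_V = 3R/2 = 12.47 J mol⁻¹ K⁻¹.
ΔS = 2.02 × 12.47 × ln(981/360) = 25.3 J/K.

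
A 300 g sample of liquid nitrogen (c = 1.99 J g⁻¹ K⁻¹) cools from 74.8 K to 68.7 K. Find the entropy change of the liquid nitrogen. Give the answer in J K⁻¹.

ΔS = -50.8 J/K

ΔS = ∫dQ_rev/T = m c ln(T₂/T₁) = 300 × 1.99 × ln(68.7/74.8) = -50.8 J/K.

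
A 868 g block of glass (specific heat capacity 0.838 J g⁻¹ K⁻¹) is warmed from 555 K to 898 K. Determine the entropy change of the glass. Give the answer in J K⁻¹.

ΔS = ∫dQ_rev/T = m c ln(T₂/T₁) = 868 × 0.838 × ln(898/555) = 350 J/K.

ΔS = 350 J/K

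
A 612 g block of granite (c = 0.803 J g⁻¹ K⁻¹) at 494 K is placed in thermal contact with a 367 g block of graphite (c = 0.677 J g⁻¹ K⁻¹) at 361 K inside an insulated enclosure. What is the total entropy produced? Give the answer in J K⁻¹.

ΔS_total = 7.82 J/K

Energy balance: T_f = (m₁c₁T₁ + m₂c₂T₂)/(m₁c₁ + m₂c₂) = 449.34 K.
ΔS₁ = m₁c₁ ln(T_f/T₁) = 491.436 × ln(449.34/494) = -46.57 J/K.
ΔS₂ = m₂c₂ ln(T_f/T₂) = 248.459 × ln(449.34/361) = 54.39 J/K.
ΔS_total = -46.57 + 54.39 = 7.82 J/K.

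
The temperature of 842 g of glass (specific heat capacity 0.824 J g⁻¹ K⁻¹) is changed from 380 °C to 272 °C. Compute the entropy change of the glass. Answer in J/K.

In kelvin: T₁ = 653.15 K, T₂ = 545.15 K. ΔS = ∫dQ_rev/T = m c ln(T₂/T₁) = 842 × 0.824 × ln(545.15/653.15) = -125 J/K.

ΔS = -125 J/K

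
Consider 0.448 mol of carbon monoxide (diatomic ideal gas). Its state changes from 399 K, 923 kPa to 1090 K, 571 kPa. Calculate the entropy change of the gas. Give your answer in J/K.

ΔS = 14.9 J/K

ΔS = nC_p ln(T₂/T₁) − nR ln(P₂/P₁), with C_p = 7R/2 = 29.1 J mol⁻¹ K⁻¹ for a diatomic ideal gas.
ΔS = 0.448 × [29.1 × ln(1090/399) − 8.314 × ln(571/923)] = 14.9 J/K.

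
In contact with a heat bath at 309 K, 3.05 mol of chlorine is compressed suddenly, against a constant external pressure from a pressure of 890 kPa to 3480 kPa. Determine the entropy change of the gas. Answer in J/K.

ΔS_gas = -34.6 J/K

Entropy is a state function, so ΔS_gas depends only on the end states.
For an isothermal ideal gas ΔS_gas = nR ln(P₁/P₂) = 3.05 × 8.314 × ln(890/3480) = -34.6 J/K.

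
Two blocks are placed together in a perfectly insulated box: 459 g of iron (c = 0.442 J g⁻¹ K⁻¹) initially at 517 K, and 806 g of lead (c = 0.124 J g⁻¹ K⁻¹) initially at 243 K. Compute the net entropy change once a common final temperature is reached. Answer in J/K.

Energy balance: T_f = (m₁c₁T₁ + m₂c₂T₂)/(m₁c₁ + m₂c₂) = 426.57 K.
ΔS₁ = m₁c₁ ln(T_f/T₁) = 202.878 × ln(426.57/517) = -39.01 J/K.
ΔS₂ = m₂c₂ ln(T_f/T₂) = 99.944 × ln(426.57/243) = 56.24 J/K.
ΔS_total = -39.01 + 56.24 = 17.2 J/K.

ΔS_total = 17.2 J/K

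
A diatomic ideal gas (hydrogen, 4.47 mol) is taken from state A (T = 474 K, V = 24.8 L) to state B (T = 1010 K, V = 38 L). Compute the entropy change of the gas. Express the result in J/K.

Entropy is a state function: ΔS = nC_V ln(T₂/T₁) + nR ln(V₂/V₁), with C_V = 5R/2 = 20.79 J mol⁻¹ K⁻¹ for a diatomic ideal gas.
ΔS = 4.47 × [20.79 × ln(1010/474) + 8.314 × ln(38/24.8)] = 86.1 J/K.

ΔS = 86.1 J/K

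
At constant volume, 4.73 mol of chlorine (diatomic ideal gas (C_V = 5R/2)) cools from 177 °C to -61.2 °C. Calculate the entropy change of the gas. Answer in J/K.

In kelvin: T₁ = 450.15 K, T₂ = 211.95 K. At constant volume, ΔS = nC_V ln(T₂/T₁) with C_V = 5R/2 = 20.79 J mol⁻¹ K⁻¹.
ΔS = 4.73 × 20.79 × ln(211.95/450.15) = -74.1 J/K.

ΔS = -74.1 J/K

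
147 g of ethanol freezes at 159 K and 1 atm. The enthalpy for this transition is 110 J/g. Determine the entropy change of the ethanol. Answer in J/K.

ΔS = -102 J/K

Heat released by the substance: Q = −mL = −147 × 110 = −16170 J.
At constant T, ΔS = Q_rev/T = −16170 / 159 = -102 J/K.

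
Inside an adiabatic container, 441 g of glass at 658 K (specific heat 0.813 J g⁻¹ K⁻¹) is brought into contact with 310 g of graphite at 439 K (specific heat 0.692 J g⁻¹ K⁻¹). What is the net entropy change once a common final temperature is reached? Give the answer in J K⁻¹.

ΔS_total = 10.6 J/K

Energy balance: T_f = (m₁c₁T₁ + m₂c₂T₂)/(m₁c₁ + m₂c₂) = 576.02 K.
ΔS₁ = m₁c₁ ln(T_f/T₁) = 358.533 × ln(576.02/658) = -47.71 J/K.
ΔS₂ = m₂c₂ ln(T_f/T₂) = 214.52 × ln(576.02/439) = 58.27 J/K.
ΔS_total = -47.71 + 58.27 = 10.6 J/K.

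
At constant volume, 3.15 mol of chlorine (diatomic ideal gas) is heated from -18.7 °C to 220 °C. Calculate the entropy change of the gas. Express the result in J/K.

ΔS = 43.3 J/K

In kelvin: T₁ = 254.45 K, T₂ = 493.15 K. At constant volume, ΔS = nC_V ln(T₂/T₁) with C_V = 5R/2 = 20.79 J mol⁻¹ K⁻¹.
ΔS = 3.15 × 20.79 × ln(493.15/254.45) = 43.3 J/K.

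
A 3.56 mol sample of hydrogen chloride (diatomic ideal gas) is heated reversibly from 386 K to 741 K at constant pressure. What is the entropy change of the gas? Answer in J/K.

ΔS = 67.6 J/K

At constant pressure, ΔS = nC_p ln(T₂/T₁) with C_p = 7R/2 = 29.1 J mol⁻¹ K⁻¹.
ΔS = 3.56 × 29.1 × ln(741/386) = 67.6 J/K.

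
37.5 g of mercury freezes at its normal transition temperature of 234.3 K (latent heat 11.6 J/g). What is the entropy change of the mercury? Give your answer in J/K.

Heat released by the substance: Q = −mL = −37.5 × 11.6 = −435 J.
At constant T, ΔS = Q_rev/T = −435 / 234.3 = -1.86 J/K.

ΔS = -1.86 J/K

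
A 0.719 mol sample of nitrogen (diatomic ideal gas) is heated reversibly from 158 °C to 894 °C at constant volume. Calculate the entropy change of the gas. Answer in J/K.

ΔS = 14.9 J/K

In kelvin: T₁ = 431.15 K, T₂ = 1167.15 K. At constant volume, ΔS = nC_V ln(T₂/T₁) with C_V = 5R/2 = 20.79 J mol⁻¹ K⁻¹.
ΔS = 0.719 × 20.79 × ln(1167.15/431.15) = 14.9 J/K.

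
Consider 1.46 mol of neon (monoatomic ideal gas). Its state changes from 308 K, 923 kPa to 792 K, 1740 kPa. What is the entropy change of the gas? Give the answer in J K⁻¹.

ΔS = nC_p ln(T₂/T₁) − nR ln(P₂/P₁), with C_p = 5R/2 = 20.79 J mol⁻¹ K⁻¹ for a monoatomic ideal gas.
ΔS = 1.46 × [20.79 × ln(792/308) − 8.314 × ln(1740/923)] = 21 J/K.

ΔS = 21 J/K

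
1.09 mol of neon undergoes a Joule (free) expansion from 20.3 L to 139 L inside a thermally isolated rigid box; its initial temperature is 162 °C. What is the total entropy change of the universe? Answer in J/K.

ΔS_universe = 17.4 J/K

No heat is exchanged and no work is done, so the ideal-gas temperature stays constant.
Entropy is a state function; using a reversible isothermal path, ΔS_gas = nR ln(V₂/V₁) = 1.09 × 8.314 × ln(139/20.3) = 17.4 J/K.
The insulated surroundings exchange no heat, so ΔS_surr = 0 and ΔS_universe = ΔS_gas.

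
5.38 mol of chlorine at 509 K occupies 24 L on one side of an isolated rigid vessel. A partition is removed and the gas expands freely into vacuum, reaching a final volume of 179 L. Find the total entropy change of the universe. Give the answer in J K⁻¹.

No heat is exchanged and no work is done, so the ideal-gas temperature stays constant.
Entropy is a state function; using a reversible isothermal path, ΔS_gas = nR ln(V₂/V₁) = 5.38 × 8.314 × ln(179/24) = 89.9 J/K.
The insulated surroundings exchange no heat, so ΔS_surr = 0 and ΔS_universe = ΔS_gas.

ΔS_universe = 89.9 J/K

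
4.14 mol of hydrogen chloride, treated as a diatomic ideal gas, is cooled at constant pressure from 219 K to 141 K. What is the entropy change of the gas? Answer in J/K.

ΔS = -53 J/K

At constant pressure, ΔS = nC_p ln(T₂/T₁) with C_p = 7R/2 = 29.1 J mol⁻¹ K⁻¹.
ΔS = 4.14 × 29.1 × ln(141/219) = -53 J/K.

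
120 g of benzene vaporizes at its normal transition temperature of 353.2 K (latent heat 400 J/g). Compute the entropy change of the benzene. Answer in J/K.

ΔS = 136 J/K

Heat absorbed by the substance: Q = mL = 120 × 400 = 48000 J.
At constant T, ΔS = Q_rev/T = 48000 / 353.2 = 136 J/K.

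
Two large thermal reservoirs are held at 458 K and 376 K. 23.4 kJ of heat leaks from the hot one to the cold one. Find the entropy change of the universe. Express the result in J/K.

ΔS_hot = −Q/T_H = −23400/458 = -51.09 J/K and ΔS_cold = +Q/T_C = 23400/376 = 62.23 J/K.
ΔS_total = -51.09 + 62.23 = 11.1 J/K, positive as the second law requires.

ΔS_total = 11.1 J/K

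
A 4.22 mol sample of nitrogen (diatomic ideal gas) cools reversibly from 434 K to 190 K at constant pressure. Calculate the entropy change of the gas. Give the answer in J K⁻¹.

At constant pressure, ΔS = nC_p ln(T₂/T₁) with C_p = 7R/2 = 29.1 J mol⁻¹ K⁻¹.
ΔS = 4.22 × 29.1 × ln(190/434) = -101 J/K.

ΔS = -101 J/K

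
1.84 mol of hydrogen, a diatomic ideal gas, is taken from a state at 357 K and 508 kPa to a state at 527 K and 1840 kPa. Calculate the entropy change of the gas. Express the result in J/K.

ΔS = nC_p ln(T₂/T₁) − nR ln(P₂/P₁), with C_p = 7R/2 = 29.1 J mol⁻¹ K⁻¹ for a diatomic ideal gas.
ΔS = 1.84 × [29.1 × ln(527/357) − 8.314 × ln(1840/508)] = 1.16 J/K.

ΔS = 1.16 J/K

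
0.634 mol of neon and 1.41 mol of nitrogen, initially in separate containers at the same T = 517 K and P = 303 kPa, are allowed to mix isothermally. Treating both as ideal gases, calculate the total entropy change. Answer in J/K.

Mole fractions: x_A = 0.634/2.04 = 0.31, x_B = 0.69.
ΔS_mix = −R(n_A ln x_A + n_B ln x_B) = −8.314 × (0.634 ln 0.31 + 1.41 ln 0.69) = 10.5 J/K.

ΔS_mix = 10.5 J/K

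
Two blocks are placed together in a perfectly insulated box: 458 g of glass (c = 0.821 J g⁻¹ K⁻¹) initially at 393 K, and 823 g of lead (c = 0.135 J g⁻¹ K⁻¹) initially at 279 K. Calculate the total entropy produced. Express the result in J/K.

ΔS_total = 4.72 J/K

Energy balance: T_f = (m₁c₁T₁ + m₂c₂T₂)/(m₁c₁ + m₂c₂) = 367 K.
ΔS₁ = m₁c₁ ln(T_f/T₁) = 376.018 × ln(367/393) = -25.74 J/K.
ΔS₂ = m₂c₂ ln(T_f/T₂) = 111.105 × ln(367/279) = 30.46 J/K.
ΔS_total = -25.74 + 30.46 = 4.72 J/K.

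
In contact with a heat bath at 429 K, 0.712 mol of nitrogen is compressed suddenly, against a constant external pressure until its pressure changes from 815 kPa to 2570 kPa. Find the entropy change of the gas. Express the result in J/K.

Entropy is a state function, so ΔS_gas depends only on the end states.
For an isothermal ideal gas ΔS_gas = nR ln(P₁/P₂) = 0.712 × 8.314 × ln(815/2570) = -6.8 J/K.

ΔS_gas = -6.8 J/K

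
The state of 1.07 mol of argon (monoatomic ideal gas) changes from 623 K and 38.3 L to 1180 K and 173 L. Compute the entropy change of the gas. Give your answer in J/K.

ΔS = 21.9 J/K

Entropy is a state function: ΔS = nC_V ln(T₂/T₁) + nR ln(V₂/V₁), with C_V = 3R/2 = 12.47 J mol⁻¹ K⁻¹ for a monoatomic ideal gas.
ΔS = 1.07 × [12.47 × ln(1180/623) + 8.314 × ln(173/38.3)] = 21.9 J/K.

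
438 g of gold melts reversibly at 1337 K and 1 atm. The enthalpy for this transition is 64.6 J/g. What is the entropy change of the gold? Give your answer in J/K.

ΔS = 21.2 J/K

Heat absorbed by the substance: Q = mL = 438 × 64.6 = 28294.8 J.
At constant T, ΔS = Q_rev/T = 28294.8 / 1337 = 21.2 J/K.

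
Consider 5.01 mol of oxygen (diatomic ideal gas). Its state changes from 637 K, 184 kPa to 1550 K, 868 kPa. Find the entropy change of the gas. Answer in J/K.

ΔS = 65 J/K

ΔS = nC_p ln(T₂/T₁) − nR ln(P₂/P₁), with C_p = 7R/2 = 29.1 J mol⁻¹ K⁻¹ for a diatomic ideal gas.
ΔS = 5.01 × [29.1 × ln(1550/637) − 8.314 × ln(868/184)] = 65 J/K.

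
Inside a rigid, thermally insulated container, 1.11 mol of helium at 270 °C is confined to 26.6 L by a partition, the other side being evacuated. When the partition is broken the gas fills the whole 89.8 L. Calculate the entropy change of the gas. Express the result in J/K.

No heat is exchanged and no work is done, so the ideal-gas temperature stays constant.
Entropy is a state function; using a reversible isothermal path, ΔS_gas = nR ln(V₂/V₁) = 1.11 × 8.314 × ln(89.8/26.6) = 11.2 J/K.

ΔS_gas = 11.2 J/K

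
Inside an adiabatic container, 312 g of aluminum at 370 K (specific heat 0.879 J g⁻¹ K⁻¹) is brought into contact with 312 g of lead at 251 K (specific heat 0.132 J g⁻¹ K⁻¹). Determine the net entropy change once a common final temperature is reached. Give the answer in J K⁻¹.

Energy balance: T_f = (m₁c₁T₁ + m₂c₂T₂)/(m₁c₁ + m₂c₂) = 354.46 K.
ΔS₁ = m₁c₁ ln(T_f/T₁) = 274.248 × ln(354.46/370) = -11.765 J/K.
ΔS₂ = m₂c₂ ln(T_f/T₂) = 41.184 × ln(354.46/251) = 14.215 J/K.
ΔS_total = -11.765 + 14.215 = 2.45 J/K.

ΔS_total = 2.45 J/K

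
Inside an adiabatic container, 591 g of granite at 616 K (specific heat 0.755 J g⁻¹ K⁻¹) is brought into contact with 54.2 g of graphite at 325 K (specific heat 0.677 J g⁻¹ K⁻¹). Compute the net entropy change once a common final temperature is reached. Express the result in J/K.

Energy balance: T_f = (m₁c₁T₁ + m₂c₂T₂)/(m₁c₁ + m₂c₂) = 593.89 K.
ΔS₁ = m₁c₁ ln(T_f/T₁) = 446.205 × ln(593.89/616) = -16.31 J/K.
ΔS₂ = m₂c₂ ln(T_f/T₂) = 36.6934 × ln(593.89/325) = 22.12 J/K.
ΔS_total = -16.31 + 22.12 = 5.81 J/K.

ΔS_total = 5.81 J/K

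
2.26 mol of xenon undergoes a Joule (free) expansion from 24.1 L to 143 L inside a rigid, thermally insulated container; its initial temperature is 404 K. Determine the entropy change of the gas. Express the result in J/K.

ΔS_gas = 33.5 J/K

For an ideal gas in free expansion Q = 0 and W = 0, so T is unchanged.
Entropy is a state function; using a reversible isothermal path, ΔS_gas = nR ln(V₂/V₁) = 2.26 × 8.314 × ln(143/24.1) = 33.5 J/K.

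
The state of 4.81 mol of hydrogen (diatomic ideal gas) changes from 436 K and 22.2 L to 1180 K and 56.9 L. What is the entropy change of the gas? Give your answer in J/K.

Entropy is a state function: ΔS = nC_V ln(T₂/T₁) + nR ln(V₂/V₁), with C_V = 5R/2 = 20.79 J mol⁻¹ K⁻¹ for a diatomic ideal gas.
ΔS = 4.81 × [20.79 × ln(1180/436) + 8.314 × ln(56.9/22.2)] = 137 J/K.

ΔS = 137 J/K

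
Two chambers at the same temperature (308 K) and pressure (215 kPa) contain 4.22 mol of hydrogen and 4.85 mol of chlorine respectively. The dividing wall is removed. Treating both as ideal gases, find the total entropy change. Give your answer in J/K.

Mole fractions: x_A = 4.22/9.07 = 0.465, x_B = 0.535.
ΔS_mix = −R(n_A ln x_A + n_B ln x_B) = −8.314 × (4.22 ln 0.465 + 4.85 ln 0.535) = 52.1 J/K.

ΔS_mix = 52.1 J/K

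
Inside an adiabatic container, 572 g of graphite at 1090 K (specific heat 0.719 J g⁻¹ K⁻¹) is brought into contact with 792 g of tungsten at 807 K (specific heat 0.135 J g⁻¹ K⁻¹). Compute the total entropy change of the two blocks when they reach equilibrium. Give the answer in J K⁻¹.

Energy balance: T_f = (m₁c₁T₁ + m₂c₂T₂)/(m₁c₁ + m₂c₂) = 1031.6 K.
ΔS₁ = m₁c₁ ln(T_f/T₁) = 411.268 × ln(1031.6/1090) = -22.64 J/K.
ΔS₂ = m₂c₂ ln(T_f/T₂) = 106.92 × ln(1031.6/807) = 26.25 J/K.
ΔS_total = -22.64 + 26.25 = 3.61 J/K.

ΔS_total = 3.61 J/K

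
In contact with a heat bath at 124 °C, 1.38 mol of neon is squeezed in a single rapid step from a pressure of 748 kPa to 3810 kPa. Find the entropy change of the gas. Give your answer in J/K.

Entropy is a state function, so ΔS_gas depends only on the end states.
For an isothermal ideal gas ΔS_gas = nR ln(P₁/P₂) = 1.38 × 8.314 × ln(748/3810) = -18.7 J/K.

ΔS_gas = -18.7 J/K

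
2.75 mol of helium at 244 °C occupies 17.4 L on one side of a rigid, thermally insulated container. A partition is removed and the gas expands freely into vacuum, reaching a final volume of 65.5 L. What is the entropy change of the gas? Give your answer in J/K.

ΔS_gas = 30.3 J/K

No heat is exchanged and no work is done, so the ideal-gas temperature stays constant.
Entropy is a state function; using a reversible isothermal path, ΔS_gas = nR ln(V₂/V₁) = 2.75 × 8.314 × ln(65.5/17.4) = 30.3 J/K.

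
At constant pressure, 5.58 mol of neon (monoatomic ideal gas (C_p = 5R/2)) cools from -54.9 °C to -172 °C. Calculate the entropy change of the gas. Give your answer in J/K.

ΔS = -89.2 J/K

In kelvin: T₁ = 218.25 K, T₂ = 101.15 K. At constant pressure, ΔS = nC_p ln(T₂/T₁) with C_p = 5R/2 = 20.79 J mol⁻¹ K⁻¹.
ΔS = 5.58 × 20.79 × ln(101.15/218.25) = -89.2 J/K.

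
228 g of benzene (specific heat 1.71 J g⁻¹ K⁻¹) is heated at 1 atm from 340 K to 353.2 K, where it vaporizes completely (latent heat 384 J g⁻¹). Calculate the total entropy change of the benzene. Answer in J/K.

ΔS = 263 J/K

Warming step: ΔS₁ = m c ln(T_tr/T_i) = 228 × 1.71 × ln(353.2/340) = 14.85 J/K.
Phase change: ΔS₂ = +mL/T_tr = 228 × 384 / 353.2 = 247.9 J/K.
ΔS_total = (14.85) + (247.9) = 263 J/K.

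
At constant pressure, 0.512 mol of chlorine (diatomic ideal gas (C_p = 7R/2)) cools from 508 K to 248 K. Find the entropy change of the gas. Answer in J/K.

ΔS = -10.7 J/K

At constant pressure, ΔS = nC_p ln(T₂/T₁) with C_p = 7R/2 = 29.1 J mol⁻¹ K⁻¹.
ΔS = 0.512 × 29.1 × ln(248/508) = -10.7 J/K.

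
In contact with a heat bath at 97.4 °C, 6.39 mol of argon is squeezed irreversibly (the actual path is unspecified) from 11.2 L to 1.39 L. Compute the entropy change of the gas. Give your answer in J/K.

ΔS_gas = -111 J/K

Entropy is a state function, so ΔS_gas depends only on the end states.
For an isothermal ideal gas ΔS_gas = nR ln(V₂/V₁) = 6.39 × 8.314 × ln(1.39/11.2) = -111 J/K.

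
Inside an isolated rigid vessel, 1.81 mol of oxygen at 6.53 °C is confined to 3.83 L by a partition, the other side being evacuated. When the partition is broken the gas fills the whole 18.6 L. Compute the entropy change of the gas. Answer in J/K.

ΔS_gas = 23.8 J/K

For an ideal gas in free expansion Q = 0 and W = 0, so T is unchanged.
Entropy is a state function; using a reversible isothermal path, ΔS_gas = nR ln(V₂/V₁) = 1.81 × 8.314 × ln(18.6/3.83) = 23.8 J/K.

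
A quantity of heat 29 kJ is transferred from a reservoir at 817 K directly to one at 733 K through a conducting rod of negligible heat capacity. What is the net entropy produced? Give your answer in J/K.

ΔS_total = 4.07 J/K

ΔS_hot = −Q/T_H = −29000/817 = -35.496 J/K and ΔS_cold = +Q/T_C = 29000/733 = 39.563 J/K.
ΔS_total = -35.496 + 39.563 = 4.07 J/K, positive as the second law requires.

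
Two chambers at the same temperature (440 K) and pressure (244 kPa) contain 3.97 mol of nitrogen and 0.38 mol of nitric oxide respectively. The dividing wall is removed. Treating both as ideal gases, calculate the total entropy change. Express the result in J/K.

Mole fractions: x_A = 3.97/4.35 = 0.913, x_B = 0.0874.
ΔS_mix = −R(n_A ln x_A + n_B ln x_B) = −8.314 × (3.97 ln 0.913 + 0.38 ln 0.0874) = 10.7 J/K.

ΔS_mix = 10.7 J/K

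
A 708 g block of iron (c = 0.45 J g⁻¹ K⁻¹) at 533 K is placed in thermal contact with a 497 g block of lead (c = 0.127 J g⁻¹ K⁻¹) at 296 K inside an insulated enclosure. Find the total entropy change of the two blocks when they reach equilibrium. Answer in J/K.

ΔS_total = 7.97 J/K

Energy balance: T_f = (m₁c₁T₁ + m₂c₂T₂)/(m₁c₁ + m₂c₂) = 493.81 K.
ΔS₁ = m₁c₁ ln(T_f/T₁) = 318.6 × ln(493.81/533) = -24.33 J/K.
ΔS₂ = m₂c₂ ln(T_f/T₂) = 63.119 × ln(493.81/296) = 32.3 J/K.
ΔS_total = -24.33 + 32.3 = 7.97 J/K.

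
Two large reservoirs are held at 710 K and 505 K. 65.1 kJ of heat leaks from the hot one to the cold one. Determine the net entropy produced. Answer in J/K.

ΔS_hot = −Q/T_H = −65100/710 = -91.69 J/K and ΔS_cold = +Q/T_C = 65100/505 = 128.9 J/K.
ΔS_total = -91.69 + 128.9 = 37.2 J/K, positive as the second law requires.

ΔS_total = 37.2 J/K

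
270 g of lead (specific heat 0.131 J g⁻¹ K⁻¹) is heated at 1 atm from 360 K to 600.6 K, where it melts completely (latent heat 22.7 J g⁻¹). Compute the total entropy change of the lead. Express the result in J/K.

Warming step: ΔS₁ = m c ln(T_tr/T_i) = 270 × 0.131 × ln(600.6/360) = 18.1 J/K.
Phase change: ΔS₂ = +mL/T_tr = 270 × 22.7 / 600.6 = 10.2 J/K.
ΔS_total = (18.1) + (10.2) = 28.3 J/K.

ΔS = 28.3 J/K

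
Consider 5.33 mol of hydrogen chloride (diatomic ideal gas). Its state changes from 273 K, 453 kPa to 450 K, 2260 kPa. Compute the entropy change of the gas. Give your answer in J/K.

ΔS = nC_p ln(T₂/T₁) − nR ln(P₂/P₁), with C_p = 7R/2 = 29.1 J mol⁻¹ K⁻¹ for a diatomic ideal gas.
ΔS = 5.33 × [29.1 × ln(450/273) − 8.314 × ln(2260/453)] = 6.29 J/K.

ΔS = 6.29 J/K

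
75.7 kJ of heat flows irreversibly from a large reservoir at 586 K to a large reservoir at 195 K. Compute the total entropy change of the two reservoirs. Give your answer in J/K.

ΔS_hot = −Q/T_H = −75700/586 = -129.2 J/K and ΔS_cold = +Q/T_C = 75700/195 = 388.2 J/K.
ΔS_total = -129.2 + 388.2 = 259 J/K, positive as the second law requires.

ΔS_total = 259 J/K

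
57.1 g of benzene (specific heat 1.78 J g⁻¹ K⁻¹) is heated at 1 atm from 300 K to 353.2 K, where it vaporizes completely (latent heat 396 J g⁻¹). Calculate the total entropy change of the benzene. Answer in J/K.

ΔS = 80.6 J/K

Warming step: ΔS₁ = m c ln(T_tr/T_i) = 57.1 × 1.78 × ln(353.2/300) = 16.59 J/K.
Phase change: ΔS₂ = +mL/T_tr = 57.1 × 396 / 353.2 = 64.02 J/K.
ΔS_total = (16.59) + (64.02) = 80.6 J/K.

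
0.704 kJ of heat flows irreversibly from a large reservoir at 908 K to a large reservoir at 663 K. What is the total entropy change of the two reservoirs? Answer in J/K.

ΔS_hot = −Q/T_H = −704/908 = -0.7753 J/K and ΔS_cold = +Q/T_C = 704/663 = 1.062 J/K.
ΔS_total = -0.7753 + 1.062 = 0.287 J/K, positive as the second law requires.

ΔS_total = 0.287 J/K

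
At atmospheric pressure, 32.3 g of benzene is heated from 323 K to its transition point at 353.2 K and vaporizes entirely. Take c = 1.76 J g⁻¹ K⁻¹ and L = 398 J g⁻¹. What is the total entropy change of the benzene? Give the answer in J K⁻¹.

ΔS = 41.5 J/K

Warming step: ΔS₁ = m c ln(T_tr/T_i) = 32.3 × 1.76 × ln(353.2/323) = 5.081 J/K.
Phase change: ΔS₂ = +mL/T_tr = 32.3 × 398 / 353.2 = 36.4 J/K.
ΔS_total = (5.081) + (36.4) = 41.5 J/K.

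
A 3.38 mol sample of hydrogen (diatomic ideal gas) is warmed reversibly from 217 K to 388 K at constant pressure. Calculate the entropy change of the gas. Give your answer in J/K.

At constant pressure, ΔS = nC_p ln(T₂/T₁) with C_p = 7R/2 = 29.1 J mol⁻¹ K⁻¹.
ΔS = 3.38 × 29.1 × ln(388/217) = 57.2 J/K.

ΔS = 57.2 J/K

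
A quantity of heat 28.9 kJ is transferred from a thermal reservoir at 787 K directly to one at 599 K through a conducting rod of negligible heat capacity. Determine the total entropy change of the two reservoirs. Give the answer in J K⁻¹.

ΔS_total = 11.5 J/K

ΔS_hot = −Q/T_H = −28900/787 = -36.72 J/K and ΔS_cold = +Q/T_C = 28900/599 = 48.25 J/K.
ΔS_total = -36.72 + 48.25 = 11.5 J/K, positive as the second law requires.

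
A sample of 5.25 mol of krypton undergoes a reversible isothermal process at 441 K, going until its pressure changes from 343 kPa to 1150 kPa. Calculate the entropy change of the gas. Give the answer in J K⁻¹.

ΔS_gas = -52.8 J/K

For an isothermal ideal gas ΔS_gas = nR ln(P₁/P₂) = 5.25 × 8.314 × ln(343/1150) = -52.8 J/K.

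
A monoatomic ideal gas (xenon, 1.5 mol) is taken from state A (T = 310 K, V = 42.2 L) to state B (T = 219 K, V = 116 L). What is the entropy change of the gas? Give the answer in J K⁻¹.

ΔS = 6.11 J/K

Entropy is a state function: ΔS = nC_V ln(T₂/T₁) + nR ln(V₂/V₁), with C_V = 3R/2 = 12.47 J mol⁻¹ K⁻¹ for a monoatomic ideal gas.
ΔS = 1.5 × [12.47 × ln(219/310) + 8.314 × ln(116/42.2)] = 6.11 J/K.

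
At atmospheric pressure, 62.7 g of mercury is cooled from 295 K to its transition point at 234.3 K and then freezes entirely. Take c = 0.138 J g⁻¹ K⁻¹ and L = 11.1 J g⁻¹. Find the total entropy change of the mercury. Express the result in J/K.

ΔS = -4.96 J/K

Cooling step: ΔS₁ = m c ln(T_tr/T_i) = 62.7 × 0.138 × ln(234.3/295) = -1.993 J/K.
Phase change: ΔS₂ = −mL/T_tr = −62.7 × 11.1 / 234.3 = -2.97 J/K.
ΔS_total = (-1.993) + (-2.97) = -4.96 J/K.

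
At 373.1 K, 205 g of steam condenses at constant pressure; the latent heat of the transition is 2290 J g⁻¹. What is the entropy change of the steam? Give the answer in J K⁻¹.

ΔS = -1260 J/K

Heat released by the substance: Q = −mL = −205 × 2290 = −469450 J.
At constant T, ΔS = Q_rev/T = −469450 / 373.1 = -1260 J/K.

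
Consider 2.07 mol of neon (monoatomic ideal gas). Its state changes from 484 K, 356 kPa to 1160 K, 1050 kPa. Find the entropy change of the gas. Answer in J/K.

ΔS = 19 J/K

ΔS = nC_p ln(T₂/T₁) − nR ln(P₂/P₁), with C_p = 5R/2 = 20.79 J mol⁻¹ K⁻¹ for a monoatomic ideal gas.
ΔS = 2.07 × [20.79 × ln(1160/484) − 8.314 × ln(1050/356)] = 19 J/K.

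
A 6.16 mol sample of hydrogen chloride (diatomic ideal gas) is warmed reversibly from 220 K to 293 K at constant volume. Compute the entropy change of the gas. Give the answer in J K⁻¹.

ΔS = 36.7 J/K

At constant volume, ΔS = nC_V ln(T₂/T₁) with C_V = 5R/2 = 20.79 J mol⁻¹ K⁻¹.
ΔS = 6.16 × 20.79 × ln(293/220) = 36.7 J/K.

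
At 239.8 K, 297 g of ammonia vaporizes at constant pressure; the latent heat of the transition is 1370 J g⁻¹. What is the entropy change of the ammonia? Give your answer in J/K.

Heat absorbed by the substance: Q = mL = 297 × 1370 = 406890 J.
At constant T, ΔS = Q_rev/T = 406890 / 239.8 = 1700 J/K.

ΔS = 1700 J/K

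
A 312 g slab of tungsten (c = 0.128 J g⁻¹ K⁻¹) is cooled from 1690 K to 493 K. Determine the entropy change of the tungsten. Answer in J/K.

ΔS = -49.2 J/K

ΔS = ∫dQ_rev/T = m c ln(T₂/T₁) = 312 × 0.128 × ln(493/1690) = -49.2 J/K.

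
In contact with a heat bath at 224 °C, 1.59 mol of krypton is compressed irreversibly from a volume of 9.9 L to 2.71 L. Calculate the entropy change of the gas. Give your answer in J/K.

ΔS_gas = -17.1 J/K

Entropy is a state function, so ΔS_gas depends only on the end states.
For an isothermal ideal gas ΔS_gas = nR ln(V₂/V₁) = 1.59 × 8.314 × ln(2.71/9.9) = -17.1 J/K.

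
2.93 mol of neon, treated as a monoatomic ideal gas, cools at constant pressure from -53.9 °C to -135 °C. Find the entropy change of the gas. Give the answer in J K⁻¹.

ΔS = -28.1 J/K

In kelvin: T₁ = 219.25 K, T₂ = 138.15 K. At constant pressure, ΔS = nC_p ln(T₂/T₁) with C_p = 5R/2 = 20.79 J mol⁻¹ K⁻¹.
ΔS = 2.93 × 20.79 × ln(138.15/219.25) = -28.1 J/K.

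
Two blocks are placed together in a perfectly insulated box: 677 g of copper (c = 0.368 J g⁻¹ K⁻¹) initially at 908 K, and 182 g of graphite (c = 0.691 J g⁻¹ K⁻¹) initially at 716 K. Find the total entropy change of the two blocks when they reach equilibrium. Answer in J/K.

ΔS_total = 2.29 J/K

Energy balance: T_f = (m₁c₁T₁ + m₂c₂T₂)/(m₁c₁ + m₂c₂) = 843.59 K.
ΔS₁ = m₁c₁ ln(T_f/T₁) = 249.136 × ln(843.59/908) = -18.33 J/K.
ΔS₂ = m₂c₂ ln(T_f/T₂) = 125.762 × ln(843.59/716) = 20.62 J/K.
ΔS_total = -18.33 + 20.62 = 2.29 J/K.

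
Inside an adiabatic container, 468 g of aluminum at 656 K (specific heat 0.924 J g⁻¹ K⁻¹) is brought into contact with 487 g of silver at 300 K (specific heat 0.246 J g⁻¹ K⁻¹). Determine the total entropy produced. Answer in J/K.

ΔS_total = 24.6 J/K

Energy balance: T_f = (m₁c₁T₁ + m₂c₂T₂)/(m₁c₁ + m₂c₂) = 578.77 K.
ΔS₁ = m₁c₁ ln(T_f/T₁) = 432.432 × ln(578.77/656) = -54.165 J/K.
ΔS₂ = m₂c₂ ln(T_f/T₂) = 119.802 × ln(578.77/300) = 78.724 J/K.
ΔS_total = -54.165 + 78.724 = 24.6 J/K.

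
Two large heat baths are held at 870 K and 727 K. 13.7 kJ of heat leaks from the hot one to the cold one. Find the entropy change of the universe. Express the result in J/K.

ΔS_hot = −Q/T_H = −13700/870 = -15.747 J/K and ΔS_cold = +Q/T_C = 13700/727 = 18.845 J/K.
ΔS_total = -15.747 + 18.845 = 3.1 J/K, positive as the second law requires.

ΔS_total = 3.1 J/K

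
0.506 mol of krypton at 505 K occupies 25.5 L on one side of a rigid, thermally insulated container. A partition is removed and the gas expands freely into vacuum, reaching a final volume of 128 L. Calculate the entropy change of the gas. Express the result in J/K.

ΔS_gas = 6.79 J/K

No heat is exchanged and no work is done, so the ideal-gas temperature stays constant.
Entropy is a state function; using a reversible isothermal path, ΔS_gas = nR ln(V₂/V₁) = 0.506 × 8.314 × ln(128/25.5) = 6.79 J/K.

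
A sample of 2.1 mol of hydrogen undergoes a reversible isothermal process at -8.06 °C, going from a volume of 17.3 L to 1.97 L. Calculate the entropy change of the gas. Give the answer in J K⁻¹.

ΔS_gas = -37.9 J/K

For an isothermal ideal gas ΔS_gas = nR ln(V₂/V₁) = 2.1 × 8.314 × ln(1.97/17.3) = -37.9 J/K.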